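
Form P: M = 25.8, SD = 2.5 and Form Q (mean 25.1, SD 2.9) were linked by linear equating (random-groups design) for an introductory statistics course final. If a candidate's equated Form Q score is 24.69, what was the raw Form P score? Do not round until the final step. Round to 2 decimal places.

25.45

Invert y = (SD_Y/SD_X)(x − M_X) + M_Y:
x = (SD_X/SD_Y)(y − M_Y) + M_X = (2.5/2.9)(24.69 − 25.1) + 25.8
x = 0.862069 × -0.410 + 25.8 = 25.45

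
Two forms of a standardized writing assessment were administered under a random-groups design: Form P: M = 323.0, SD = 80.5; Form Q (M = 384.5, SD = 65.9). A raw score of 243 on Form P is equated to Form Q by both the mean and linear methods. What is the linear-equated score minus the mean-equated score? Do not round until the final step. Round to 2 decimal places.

14.51

Mean-equated: 243 + (384.5 − 323.0) = 304.50
Linear-equated: (65.9/80.5)(243 − 323.0) + 384.5 = 319.009
Difference = 319.009 − 304.50 = 14.51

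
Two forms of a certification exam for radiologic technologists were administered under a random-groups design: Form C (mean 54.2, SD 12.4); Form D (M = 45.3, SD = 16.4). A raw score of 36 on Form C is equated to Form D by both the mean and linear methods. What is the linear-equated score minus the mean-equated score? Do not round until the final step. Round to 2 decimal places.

-5.87

Mean-equated: 36 + (45.3 − 54.2) = 27.10
Linear-equated: (16.4/12.4)(36 − 54.2) + 45.3 = 21.229
Difference = 21.229 − 27.10 = -5.87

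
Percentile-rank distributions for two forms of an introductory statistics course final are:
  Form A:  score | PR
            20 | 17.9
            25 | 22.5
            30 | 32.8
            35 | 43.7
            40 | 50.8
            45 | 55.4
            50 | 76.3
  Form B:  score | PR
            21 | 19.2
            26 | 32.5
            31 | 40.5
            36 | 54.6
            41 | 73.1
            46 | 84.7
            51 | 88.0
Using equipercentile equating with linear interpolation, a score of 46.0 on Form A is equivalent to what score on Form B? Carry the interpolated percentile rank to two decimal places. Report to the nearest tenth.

PR of 46.0 on Form A: 55.4 + (46.0 − 45)/(50 − 45) × (76.3 − 55.4) = 59.58
On Form B, PR 59.58 falls between score 36 (PR 54.6) and 41 (PR 73.1).
Interpolate: 36 + (59.58 − 54.6)/(73.1 − 54.6) × (41 − 36) = 37.3

37.3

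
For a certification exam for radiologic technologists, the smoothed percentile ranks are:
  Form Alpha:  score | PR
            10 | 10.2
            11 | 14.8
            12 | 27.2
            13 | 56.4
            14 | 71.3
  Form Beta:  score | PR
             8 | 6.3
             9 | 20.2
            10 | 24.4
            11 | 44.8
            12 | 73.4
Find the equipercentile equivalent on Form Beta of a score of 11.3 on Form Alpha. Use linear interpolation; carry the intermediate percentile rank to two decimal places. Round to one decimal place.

8.9

PR of 11.3 on Form Alpha: 14.8 + (11.3 − 11)/(12 − 11) × (27.2 − 14.8) = 18.52
On Form Beta, PR 18.52 falls between score 8 (PR 6.3) and 9 (PR 20.2).
Interpolate: 8 + (18.52 − 6.3)/(20.2 − 6.3) × (9 − 8) = 8.9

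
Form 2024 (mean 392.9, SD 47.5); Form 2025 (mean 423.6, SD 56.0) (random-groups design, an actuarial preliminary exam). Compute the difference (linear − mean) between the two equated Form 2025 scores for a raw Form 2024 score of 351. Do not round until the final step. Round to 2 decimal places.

-7.50

Mean-equated: 351 + (423.6 − 392.9) = 381.70
Linear-equated: (56.0/47.5)(351 − 392.9) + 423.6 = 374.202
Difference = 374.202 − 381.70 = -7.50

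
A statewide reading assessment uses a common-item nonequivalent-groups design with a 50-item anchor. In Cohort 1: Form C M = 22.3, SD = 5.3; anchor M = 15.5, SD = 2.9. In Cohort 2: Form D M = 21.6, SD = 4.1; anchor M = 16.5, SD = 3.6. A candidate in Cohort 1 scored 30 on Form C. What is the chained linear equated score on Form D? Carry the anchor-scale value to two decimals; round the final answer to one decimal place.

Form C → anchor (Cohort 1): v = (2.9/5.3)(30 − 22.3) + 15.5 = 19.71
anchor → Form D (Cohort 2): y = (4.1/3.6)(19.71 − 16.5) + 21.6 = 25.3

25.3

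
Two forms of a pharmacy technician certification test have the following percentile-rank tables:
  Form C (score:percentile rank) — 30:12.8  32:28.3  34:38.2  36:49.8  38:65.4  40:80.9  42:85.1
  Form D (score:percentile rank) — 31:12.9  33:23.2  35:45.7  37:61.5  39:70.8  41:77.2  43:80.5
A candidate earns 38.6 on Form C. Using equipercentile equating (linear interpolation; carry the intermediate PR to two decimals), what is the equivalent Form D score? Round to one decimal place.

PR of 38.6 on Form C: 65.4 + (38.6 − 38)/(40 − 38) × (80.9 − 65.4) = 70.05
On Form D, PR 70.05 falls between score 37 (PR 61.5) and 39 (PR 70.8).
Interpolate: 37 + (70.05 − 61.5)/(70.8 − 61.5) × (39 − 37) = 38.8

38.8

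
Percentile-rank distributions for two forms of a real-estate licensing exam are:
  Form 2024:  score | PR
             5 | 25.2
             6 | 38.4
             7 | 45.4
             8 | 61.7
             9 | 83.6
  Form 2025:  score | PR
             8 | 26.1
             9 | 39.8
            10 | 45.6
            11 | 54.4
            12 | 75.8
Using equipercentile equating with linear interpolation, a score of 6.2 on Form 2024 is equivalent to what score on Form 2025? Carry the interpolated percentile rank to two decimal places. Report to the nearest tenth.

PR of 6.2 on Form 2024: 38.4 + (6.2 − 6)/(7 − 6) × (45.4 − 38.4) = 39.80
On Form 2025, PR 39.80 falls between score 8 (PR 26.1) and 9 (PR 39.8).
Interpolate: 8 + (39.80 − 26.1)/(39.8 − 26.1) × (9 − 8) = 9.0

9.0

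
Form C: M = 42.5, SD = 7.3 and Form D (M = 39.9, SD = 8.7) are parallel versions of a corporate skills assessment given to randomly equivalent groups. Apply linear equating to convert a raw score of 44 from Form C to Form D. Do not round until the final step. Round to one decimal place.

Linear equating: y = (SD_Y/SD_X)(x − M_X) + M_Y
y = (8.7/7.3)(44 − 42.5) + 39.9
y = 1.191781 × 1.5 + 39.9 = 1.7877 + 39.9 = 41.7

41.7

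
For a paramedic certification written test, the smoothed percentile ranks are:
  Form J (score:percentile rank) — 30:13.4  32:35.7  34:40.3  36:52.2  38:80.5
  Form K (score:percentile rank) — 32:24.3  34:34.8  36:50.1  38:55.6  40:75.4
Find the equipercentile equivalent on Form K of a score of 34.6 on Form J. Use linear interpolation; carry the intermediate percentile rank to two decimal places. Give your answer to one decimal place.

PR of 34.6 on Form J: 40.3 + (34.6 − 34)/(36 − 34) × (52.2 − 40.3) = 43.87
On Form K, PR 43.87 falls between score 34 (PR 34.8) and 36 (PR 50.1).
Interpolate: 34 + (43.87 − 34.8)/(50.1 − 34.8) × (36 − 34) = 35.2

35.2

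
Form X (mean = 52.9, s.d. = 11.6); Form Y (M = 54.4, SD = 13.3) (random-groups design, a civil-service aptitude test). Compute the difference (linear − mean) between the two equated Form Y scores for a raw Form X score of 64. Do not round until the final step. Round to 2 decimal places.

1.63

Mean-equated: 64 + (54.4 − 52.9) = 65.50
Linear-equated: (13.3/11.6)(64 − 52.9) + 54.4 = 67.127
Difference = 67.127 − 65.50 = 1.63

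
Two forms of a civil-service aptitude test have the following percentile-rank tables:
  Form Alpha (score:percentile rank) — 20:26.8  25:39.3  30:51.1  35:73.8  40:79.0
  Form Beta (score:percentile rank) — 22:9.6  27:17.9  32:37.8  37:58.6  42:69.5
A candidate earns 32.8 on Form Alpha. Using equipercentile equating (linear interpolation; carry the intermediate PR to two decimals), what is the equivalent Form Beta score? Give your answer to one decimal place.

PR of 32.8 on Form Alpha: 51.1 + (32.8 − 30)/(35 − 30) × (73.8 − 51.1) = 63.81
On Form Beta, PR 63.81 falls between score 37 (PR 58.6) and 42 (PR 69.5).
Interpolate: 37 + (63.81 − 58.6)/(69.5 − 58.6) × (42 − 37) = 39.4

39.4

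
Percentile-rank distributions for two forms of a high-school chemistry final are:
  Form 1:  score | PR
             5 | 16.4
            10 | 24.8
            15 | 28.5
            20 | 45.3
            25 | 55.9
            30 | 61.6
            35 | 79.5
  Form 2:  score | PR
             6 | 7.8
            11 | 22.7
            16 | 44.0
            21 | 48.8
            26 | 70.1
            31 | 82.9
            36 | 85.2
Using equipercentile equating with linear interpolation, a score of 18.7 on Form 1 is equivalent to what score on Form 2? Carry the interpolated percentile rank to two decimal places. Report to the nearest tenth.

PR of 18.7 on Form 1: 28.5 + (18.7 − 15)/(20 − 15) × (45.3 − 28.5) = 40.93
On Form 2, PR 40.93 falls between score 11 (PR 22.7) and 16 (PR 44.0).
Interpolate: 11 + (40.93 − 22.7)/(44.0 − 22.7) × (16 − 11) = 15.3

15.3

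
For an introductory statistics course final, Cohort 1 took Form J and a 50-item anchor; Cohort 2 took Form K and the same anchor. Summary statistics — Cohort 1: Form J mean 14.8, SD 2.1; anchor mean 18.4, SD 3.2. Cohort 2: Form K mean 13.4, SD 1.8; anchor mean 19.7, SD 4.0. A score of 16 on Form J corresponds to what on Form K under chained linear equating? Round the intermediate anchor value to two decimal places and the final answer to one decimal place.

13.6

Form J → anchor (Cohort 1): v = (3.2/2.1)(16 − 14.8) + 18.4 = 20.23
anchor → Form K (Cohort 2): y = (1.8/4.0)(20.23 − 19.7) + 13.4 = 13.6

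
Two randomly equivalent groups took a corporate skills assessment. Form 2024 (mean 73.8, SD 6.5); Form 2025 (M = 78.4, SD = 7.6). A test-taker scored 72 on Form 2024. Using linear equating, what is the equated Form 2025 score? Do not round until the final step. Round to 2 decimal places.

Linear equating: y = (SD_Y/SD_X)(x − M_X) + M_Y
y = (7.6/6.5)(72 − 73.8) + 78.4
y = 1.169231 × -1.8 + 78.4 = -2.1046 + 78.4 = 76.30

76.30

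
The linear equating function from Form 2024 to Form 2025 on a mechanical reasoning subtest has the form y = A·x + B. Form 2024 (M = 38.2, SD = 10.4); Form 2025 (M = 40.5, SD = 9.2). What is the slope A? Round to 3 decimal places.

A = SD_Y / SD_X = 9.2 / 10.4 = 0.885

0.885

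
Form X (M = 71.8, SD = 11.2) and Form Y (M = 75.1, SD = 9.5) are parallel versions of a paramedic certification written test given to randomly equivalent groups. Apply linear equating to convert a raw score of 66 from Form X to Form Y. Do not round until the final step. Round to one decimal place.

Linear equating: y = (SD_Y/SD_X)(x − M_X) + M_Y
y = (9.5/11.2)(66 − 71.8) + 75.1
y = 0.848214 × -5.8 + 75.1 = -4.9196 + 75.1 = 70.2

70.2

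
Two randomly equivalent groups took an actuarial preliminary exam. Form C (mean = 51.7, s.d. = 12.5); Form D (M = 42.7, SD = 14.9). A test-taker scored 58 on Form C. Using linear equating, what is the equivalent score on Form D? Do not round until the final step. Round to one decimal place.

50.2

Linear equating: y = (SD_Y/SD_X)(x − M_X) + M_Y
y = (14.9/12.5)(58 − 51.7) + 42.7
y = 1.192000 × 6.3 + 42.7 = 7.5096 + 42.7 = 50.2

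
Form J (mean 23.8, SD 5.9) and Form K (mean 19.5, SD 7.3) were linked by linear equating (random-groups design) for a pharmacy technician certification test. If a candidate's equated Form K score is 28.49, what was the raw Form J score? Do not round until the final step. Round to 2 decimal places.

31.07

Invert y = (SD_Y/SD_X)(x − M_X) + M_Y:
x = (SD_X/SD_Y)(y − M_Y) + M_X = (5.9/7.3)(28.49 − 19.5) + 23.8
x = 0.808219 × 8.990 + 23.8 = 31.07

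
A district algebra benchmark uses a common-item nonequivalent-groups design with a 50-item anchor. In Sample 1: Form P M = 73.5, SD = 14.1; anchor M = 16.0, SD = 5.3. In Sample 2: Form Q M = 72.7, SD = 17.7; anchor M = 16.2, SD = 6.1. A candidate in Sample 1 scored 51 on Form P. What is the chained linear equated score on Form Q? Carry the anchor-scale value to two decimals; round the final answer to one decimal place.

47.6

Form P → anchor (Sample 1): v = (5.3/14.1)(51 − 73.5) + 16.0 = 7.54
anchor → Form Q (Sample 2): y = (17.7/6.1)(7.54 − 16.2) + 72.7 = 47.6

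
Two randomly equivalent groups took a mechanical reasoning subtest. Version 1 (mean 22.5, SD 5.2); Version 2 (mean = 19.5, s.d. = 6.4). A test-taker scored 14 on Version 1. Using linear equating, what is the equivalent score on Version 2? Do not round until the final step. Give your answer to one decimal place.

Linear equating: y = (SD_Y/SD_X)(x − M_X) + M_Y
y = (6.4/5.2)(14 − 22.5) + 19.5
y = 1.230769 × -8.5 + 19.5 = -10.4615 + 19.5 = 9.0

9.0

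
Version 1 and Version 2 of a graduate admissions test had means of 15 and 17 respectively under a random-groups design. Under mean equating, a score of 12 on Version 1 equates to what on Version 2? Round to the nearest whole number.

14

Mean equating: y = x + (M_Y − M_X) = 12 + (17 − 15) = 14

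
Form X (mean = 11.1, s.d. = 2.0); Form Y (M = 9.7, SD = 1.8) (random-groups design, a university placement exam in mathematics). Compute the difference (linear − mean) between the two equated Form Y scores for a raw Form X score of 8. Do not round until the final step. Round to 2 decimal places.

Mean-equated: 8 + (9.7 − 11.1) = 6.60
Linear-equated: (1.8/2.0)(8 − 11.1) + 9.7 = 6.910
Difference = 6.910 − 6.60 = 0.31

0.31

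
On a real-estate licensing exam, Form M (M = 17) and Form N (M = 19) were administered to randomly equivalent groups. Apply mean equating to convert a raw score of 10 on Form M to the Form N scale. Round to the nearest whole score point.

12

Mean equating: y = x + (M_Y − M_X) = 10 + (19 − 17) = 12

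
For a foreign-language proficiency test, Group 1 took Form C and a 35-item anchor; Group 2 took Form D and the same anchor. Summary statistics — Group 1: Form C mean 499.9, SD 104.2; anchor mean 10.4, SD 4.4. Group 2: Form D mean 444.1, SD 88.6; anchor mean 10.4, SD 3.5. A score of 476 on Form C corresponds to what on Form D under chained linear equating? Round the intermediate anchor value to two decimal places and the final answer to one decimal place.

Form C → anchor (Group 1): v = (4.4/104.2)(476 − 499.9) + 10.4 = 9.39
anchor → Form D (Group 2): y = (88.6/3.5)(9.39 − 10.4) + 444.1 = 418.5

418.5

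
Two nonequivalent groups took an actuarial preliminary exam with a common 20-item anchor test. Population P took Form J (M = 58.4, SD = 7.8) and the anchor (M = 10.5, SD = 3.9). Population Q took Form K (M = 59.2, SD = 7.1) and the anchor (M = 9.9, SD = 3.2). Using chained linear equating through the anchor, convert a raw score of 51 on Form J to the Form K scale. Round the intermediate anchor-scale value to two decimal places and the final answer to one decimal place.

Form J → anchor (Population P): v = (3.9/7.8)(51 − 58.4) + 10.5 = 6.80
anchor → Form K (Population Q): y = (7.1/3.2)(6.80 − 9.9) + 59.2 = 52.3

52.3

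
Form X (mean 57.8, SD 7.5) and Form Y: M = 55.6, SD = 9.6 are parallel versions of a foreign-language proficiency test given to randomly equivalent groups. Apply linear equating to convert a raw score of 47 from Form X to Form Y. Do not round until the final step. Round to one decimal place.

41.8

Linear equating: y = (SD_Y/SD_X)(x − M_X) + M_Y
y = (9.6/7.5)(47 − 57.8) + 55.6
y = 1.280000 × -10.8 + 55.6 = -13.8240 + 55.6 = 41.8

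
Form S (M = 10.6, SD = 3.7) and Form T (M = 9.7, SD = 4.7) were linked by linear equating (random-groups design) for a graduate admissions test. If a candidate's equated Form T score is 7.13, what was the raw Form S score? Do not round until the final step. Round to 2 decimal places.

Invert y = (SD_Y/SD_X)(x − M_X) + M_Y:
x = (SD_X/SD_Y)(y − M_Y) + M_X = (3.7/4.7)(7.13 − 9.7) + 10.6
x = 0.787234 × -2.570 + 10.6 = 8.58

8.58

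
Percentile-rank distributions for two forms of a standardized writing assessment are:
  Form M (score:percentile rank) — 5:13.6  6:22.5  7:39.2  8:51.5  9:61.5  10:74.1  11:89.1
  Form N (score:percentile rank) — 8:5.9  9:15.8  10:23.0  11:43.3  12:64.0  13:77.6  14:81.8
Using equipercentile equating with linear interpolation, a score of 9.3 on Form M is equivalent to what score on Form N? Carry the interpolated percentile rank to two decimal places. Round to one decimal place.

12.1

PR of 9.3 on Form M: 61.5 + (9.3 − 9)/(10 − 9) × (74.1 − 61.5) = 65.28
On Form N, PR 65.28 falls between score 12 (PR 64.0) and 13 (PR 77.6).
Interpolate: 12 + (65.28 − 64.0)/(77.6 − 64.0) × (13 − 12) = 12.1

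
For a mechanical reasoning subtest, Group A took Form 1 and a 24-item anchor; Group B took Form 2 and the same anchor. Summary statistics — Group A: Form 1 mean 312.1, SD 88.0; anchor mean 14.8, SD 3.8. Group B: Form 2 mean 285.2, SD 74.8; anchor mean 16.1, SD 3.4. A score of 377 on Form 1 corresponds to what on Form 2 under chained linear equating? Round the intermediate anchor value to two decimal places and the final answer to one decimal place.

318.2

Form 1 → anchor (Group A): v = (3.8/88.0)(377 − 312.1) + 14.8 = 17.60
anchor → Form 2 (Group B): y = (74.8/3.4)(17.60 − 16.1) + 285.2 = 318.2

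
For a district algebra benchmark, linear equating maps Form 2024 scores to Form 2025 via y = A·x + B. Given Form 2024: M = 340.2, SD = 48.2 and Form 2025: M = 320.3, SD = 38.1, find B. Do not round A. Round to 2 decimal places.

51.39

A = SD_Y / SD_X = 38.1 / 48.2 = 0.790456
B = M_Y − A·M_X = 320.3 − 0.790456 × 340.2 = 51.39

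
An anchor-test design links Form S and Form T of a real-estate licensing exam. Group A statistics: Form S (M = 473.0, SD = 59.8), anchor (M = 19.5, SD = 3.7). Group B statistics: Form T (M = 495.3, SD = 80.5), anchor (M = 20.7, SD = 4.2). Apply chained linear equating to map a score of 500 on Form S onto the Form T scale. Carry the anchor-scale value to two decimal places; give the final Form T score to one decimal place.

504.3

Form S → anchor (Group A): v = (3.7/59.8)(500 − 473.0) + 19.5 = 21.17
anchor → Form T (Group B): y = (80.5/4.2)(21.17 − 20.7) + 495.3 = 504.3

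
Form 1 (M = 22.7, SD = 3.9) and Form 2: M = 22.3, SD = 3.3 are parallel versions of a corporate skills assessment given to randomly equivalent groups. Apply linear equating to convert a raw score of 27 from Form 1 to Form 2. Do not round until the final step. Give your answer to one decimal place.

Linear equating: y = (SD_Y/SD_X)(x − M_X) + M_Y
y = (3.3/3.9)(27 − 22.7) + 22.3
y = 0.846154 × 4.3 + 22.3 = 3.6385 + 22.3 = 25.9

25.9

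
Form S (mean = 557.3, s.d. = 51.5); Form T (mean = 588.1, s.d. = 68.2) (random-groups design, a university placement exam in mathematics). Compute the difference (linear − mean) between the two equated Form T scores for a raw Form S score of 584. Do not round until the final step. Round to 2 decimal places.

Mean-equated: 584 + (588.1 − 557.3) = 614.80
Linear-equated: (68.2/51.5)(584 − 557.3) + 588.1 = 623.458
Difference = 623.458 − 614.80 = 8.66

8.66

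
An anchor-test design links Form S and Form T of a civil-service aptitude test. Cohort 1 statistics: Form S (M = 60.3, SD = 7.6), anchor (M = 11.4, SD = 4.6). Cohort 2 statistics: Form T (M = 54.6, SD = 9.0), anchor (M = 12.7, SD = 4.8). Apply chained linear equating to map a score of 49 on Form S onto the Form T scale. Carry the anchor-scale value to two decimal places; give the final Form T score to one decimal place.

39.3

Form S → anchor (Cohort 1): v = (4.6/7.6)(49 − 60.3) + 11.4 = 4.56
anchor → Form T (Cohort 2): y = (9.0/4.8)(4.56 − 12.7) + 54.6 = 39.3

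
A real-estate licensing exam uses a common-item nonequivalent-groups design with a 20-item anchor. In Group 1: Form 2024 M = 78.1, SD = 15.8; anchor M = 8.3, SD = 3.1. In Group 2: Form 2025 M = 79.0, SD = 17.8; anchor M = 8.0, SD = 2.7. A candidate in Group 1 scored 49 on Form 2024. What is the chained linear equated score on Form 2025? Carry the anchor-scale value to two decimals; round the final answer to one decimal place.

43.3

Form 2024 → anchor (Group 1): v = (3.1/15.8)(49 − 78.1) + 8.3 = 2.59
anchor → Form 2025 (Group 2): y = (17.8/2.7)(2.59 − 8.0) + 79.0 = 43.3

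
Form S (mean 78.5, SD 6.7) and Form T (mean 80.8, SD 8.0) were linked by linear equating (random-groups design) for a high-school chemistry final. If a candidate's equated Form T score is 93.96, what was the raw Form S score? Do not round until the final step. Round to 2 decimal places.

89.52

Invert y = (SD_Y/SD_X)(x − M_X) + M_Y:
x = (SD_X/SD_Y)(y − M_Y) + M_X = (6.7/8.0)(93.96 − 80.8) + 78.5
x = 0.837500 × 13.160 + 78.5 = 89.52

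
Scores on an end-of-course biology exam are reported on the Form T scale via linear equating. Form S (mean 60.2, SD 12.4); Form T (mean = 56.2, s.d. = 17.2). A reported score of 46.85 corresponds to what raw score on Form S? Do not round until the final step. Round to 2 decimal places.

Invert y = (SD_Y/SD_X)(x − M_X) + M_Y:
x = (SD_X/SD_Y)(y − M_Y) + M_X = (12.4/17.2)(46.85 − 56.2) + 60.2
x = 0.720930 × -9.350 + 60.2 = 53.46

53.46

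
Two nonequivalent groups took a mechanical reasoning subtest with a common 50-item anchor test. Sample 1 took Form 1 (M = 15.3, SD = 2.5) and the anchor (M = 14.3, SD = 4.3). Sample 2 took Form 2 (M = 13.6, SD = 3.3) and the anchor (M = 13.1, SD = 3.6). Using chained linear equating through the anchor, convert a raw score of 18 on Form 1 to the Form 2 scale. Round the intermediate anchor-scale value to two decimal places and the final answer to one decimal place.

19.0

Form 1 → anchor (Sample 1): v = (4.3/2.5)(18 − 15.3) + 14.3 = 18.94
anchor → Form 2 (Sample 2): y = (3.3/3.6)(18.94 − 13.1) + 13.6 = 19.0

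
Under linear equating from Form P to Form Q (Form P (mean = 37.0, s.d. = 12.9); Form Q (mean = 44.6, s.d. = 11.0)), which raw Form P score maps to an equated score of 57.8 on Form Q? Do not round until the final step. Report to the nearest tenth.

Invert y = (SD_Y/SD_X)(x − M_X) + M_Y:
x = (SD_X/SD_Y)(y − M_Y) + M_X = (12.9/11.0)(57.8 − 44.6) + 37.0
x = 1.172727 × 13.200 + 37.0 = 52.5

52.5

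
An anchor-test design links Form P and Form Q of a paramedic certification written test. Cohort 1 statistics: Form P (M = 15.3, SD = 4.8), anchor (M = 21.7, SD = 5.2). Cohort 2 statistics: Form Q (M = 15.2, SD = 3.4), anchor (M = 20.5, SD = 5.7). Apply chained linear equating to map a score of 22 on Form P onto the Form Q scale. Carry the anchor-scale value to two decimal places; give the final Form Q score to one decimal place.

20.2

Form P → anchor (Cohort 1): v = (5.2/4.8)(22 − 15.3) + 21.7 = 28.96
anchor → Form Q (Cohort 2): y = (3.4/5.7)(28.96 − 20.5) + 15.2 = 20.2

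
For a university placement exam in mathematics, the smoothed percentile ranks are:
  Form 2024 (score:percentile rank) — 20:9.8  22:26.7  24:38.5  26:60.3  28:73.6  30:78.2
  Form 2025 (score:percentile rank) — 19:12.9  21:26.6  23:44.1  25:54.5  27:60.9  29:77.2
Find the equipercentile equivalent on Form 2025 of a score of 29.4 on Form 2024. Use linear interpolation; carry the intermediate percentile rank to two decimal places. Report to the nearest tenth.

PR of 29.4 on Form 2024: 73.6 + (29.4 − 28)/(30 − 28) × (78.2 − 73.6) = 76.82
On Form 2025, PR 76.82 falls between score 27 (PR 60.9) and 29 (PR 77.2).
Interpolate: 27 + (76.82 − 60.9)/(77.2 − 60.9) × (29 − 27) = 29.0

29.0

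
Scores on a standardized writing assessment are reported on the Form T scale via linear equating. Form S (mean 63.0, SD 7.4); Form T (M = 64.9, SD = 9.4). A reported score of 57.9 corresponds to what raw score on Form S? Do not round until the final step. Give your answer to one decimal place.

Invert y = (SD_Y/SD_X)(x − M_X) + M_Y:
x = (SD_X/SD_Y)(y − M_Y) + M_X = (7.4/9.4)(57.9 − 64.9) + 63.0
x = 0.787234 × -7.000 + 63.0 = 57.5

57.5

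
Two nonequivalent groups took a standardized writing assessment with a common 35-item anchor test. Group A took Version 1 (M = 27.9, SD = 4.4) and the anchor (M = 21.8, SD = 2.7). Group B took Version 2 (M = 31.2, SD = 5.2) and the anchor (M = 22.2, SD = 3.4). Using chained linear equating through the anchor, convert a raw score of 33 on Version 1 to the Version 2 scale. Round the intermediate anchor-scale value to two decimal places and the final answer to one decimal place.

Version 1 → anchor (Group A): v = (2.7/4.4)(33 − 27.9) + 21.8 = 24.93
anchor → Version 2 (Group B): y = (5.2/3.4)(24.93 − 22.2) + 31.2 = 35.4

35.4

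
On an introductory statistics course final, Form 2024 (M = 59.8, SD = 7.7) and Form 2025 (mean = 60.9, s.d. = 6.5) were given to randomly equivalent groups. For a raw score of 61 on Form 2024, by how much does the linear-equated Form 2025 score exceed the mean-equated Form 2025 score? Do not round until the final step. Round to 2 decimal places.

-0.19

Mean-equated: 61 + (60.9 − 59.8) = 62.10
Linear-equated: (6.5/7.7)(61 − 59.8) + 60.9 = 61.913
Difference = 61.913 − 62.10 = -0.19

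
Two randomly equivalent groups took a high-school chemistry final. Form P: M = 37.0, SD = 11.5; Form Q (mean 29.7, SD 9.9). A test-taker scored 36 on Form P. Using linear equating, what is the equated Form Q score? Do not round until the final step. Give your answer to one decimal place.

Linear equating: y = (SD_Y/SD_X)(x − M_X) + M_Y
y = (9.9/11.5)(36 − 37.0) + 29.7
y = 0.860870 × -1.0 + 29.7 = -0.8609 + 29.7 = 28.8

28.8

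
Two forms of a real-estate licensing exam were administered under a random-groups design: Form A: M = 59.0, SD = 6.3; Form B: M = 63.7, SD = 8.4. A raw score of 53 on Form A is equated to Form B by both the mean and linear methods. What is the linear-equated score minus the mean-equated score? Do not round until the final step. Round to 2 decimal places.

-2.00

Mean-equated: 53 + (63.7 − 59.0) = 57.70
Linear-equated: (8.4/6.3)(53 − 59.0) + 63.7 = 55.700
Difference = 55.700 − 57.70 = -2.00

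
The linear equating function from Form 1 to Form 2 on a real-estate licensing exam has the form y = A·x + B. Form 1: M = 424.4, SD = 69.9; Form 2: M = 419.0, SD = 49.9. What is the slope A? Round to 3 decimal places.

0.714

A = SD_Y / SD_X = 49.9 / 69.9 = 0.714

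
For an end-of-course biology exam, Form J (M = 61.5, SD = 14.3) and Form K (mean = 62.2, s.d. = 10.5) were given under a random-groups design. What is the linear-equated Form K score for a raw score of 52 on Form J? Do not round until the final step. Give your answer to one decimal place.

Linear equating: y = (SD_Y/SD_X)(x − M_X) + M_Y
y = (10.5/14.3)(52 − 61.5) + 62.2
y = 0.734266 × -9.5 + 62.2 = -6.9755 + 62.2 = 55.2

55.2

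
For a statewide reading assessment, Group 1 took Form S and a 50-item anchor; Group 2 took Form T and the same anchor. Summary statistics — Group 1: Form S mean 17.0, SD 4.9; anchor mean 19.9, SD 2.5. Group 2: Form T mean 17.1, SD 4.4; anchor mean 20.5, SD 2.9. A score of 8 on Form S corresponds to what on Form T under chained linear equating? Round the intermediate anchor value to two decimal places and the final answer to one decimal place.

Form S → anchor (Group 1): v = (2.5/4.9)(8 − 17.0) + 19.9 = 15.31
anchor → Form T (Group 2): y = (4.4/2.9)(15.31 − 20.5) + 17.1 = 9.2

9.2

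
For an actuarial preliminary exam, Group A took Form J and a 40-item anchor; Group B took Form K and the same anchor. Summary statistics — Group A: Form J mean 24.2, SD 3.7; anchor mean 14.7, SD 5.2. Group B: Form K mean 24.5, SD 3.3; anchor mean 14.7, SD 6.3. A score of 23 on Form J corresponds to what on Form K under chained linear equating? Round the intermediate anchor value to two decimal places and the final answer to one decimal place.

23.6

Form J → anchor (Group A): v = (5.2/3.7)(23 − 24.2) + 14.7 = 13.01
anchor → Form K (Group B): y = (3.3/6.3)(13.01 − 14.7) + 24.5 = 23.6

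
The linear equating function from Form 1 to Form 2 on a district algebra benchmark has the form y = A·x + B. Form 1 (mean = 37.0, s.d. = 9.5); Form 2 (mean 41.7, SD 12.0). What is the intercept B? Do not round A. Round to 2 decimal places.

-5.04

A = SD_Y / SD_X = 12.0 / 9.5 = 1.263158
B = M_Y − A·M_X = 41.7 − 1.263158 × 37.0 = -5.04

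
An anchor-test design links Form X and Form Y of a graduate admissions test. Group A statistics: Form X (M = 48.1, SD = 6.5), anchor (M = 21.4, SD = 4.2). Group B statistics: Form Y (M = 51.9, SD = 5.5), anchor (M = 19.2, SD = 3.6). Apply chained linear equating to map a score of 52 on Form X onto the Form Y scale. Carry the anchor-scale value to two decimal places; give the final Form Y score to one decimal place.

Form X → anchor (Group A): v = (4.2/6.5)(52 − 48.1) + 21.4 = 23.92
anchor → Form Y (Group B): y = (5.5/3.6)(23.92 − 19.2) + 51.9 = 59.1

59.1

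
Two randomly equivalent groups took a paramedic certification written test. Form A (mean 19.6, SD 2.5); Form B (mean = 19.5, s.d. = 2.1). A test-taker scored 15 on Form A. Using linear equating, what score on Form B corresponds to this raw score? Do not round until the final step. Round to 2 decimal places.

15.64

Linear equating: y = (SD_Y/SD_X)(x − M_X) + M_Y
y = (2.1/2.5)(15 − 19.6) + 19.5
y = 0.840000 × -4.6 + 19.5 = -3.8640 + 19.5 = 15.64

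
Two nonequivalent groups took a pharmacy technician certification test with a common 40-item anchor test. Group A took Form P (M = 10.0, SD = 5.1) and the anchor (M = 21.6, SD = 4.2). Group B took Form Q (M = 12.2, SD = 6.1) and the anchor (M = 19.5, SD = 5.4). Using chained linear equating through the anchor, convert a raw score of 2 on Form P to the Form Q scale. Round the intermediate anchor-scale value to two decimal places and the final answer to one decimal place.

7.1

Form P → anchor (Group A): v = (4.2/5.1)(2 − 10.0) + 21.6 = 15.01
anchor → Form Q (Group B): y = (6.1/5.4)(15.01 − 19.5) + 12.2 = 7.1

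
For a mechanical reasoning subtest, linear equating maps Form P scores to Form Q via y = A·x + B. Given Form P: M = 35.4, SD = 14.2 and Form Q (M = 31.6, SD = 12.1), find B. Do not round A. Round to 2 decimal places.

A = SD_Y / SD_X = 12.1 / 14.2 = 0.852113
B = M_Y − A·M_X = 31.6 − 0.852113 × 35.4 = 1.44

1.44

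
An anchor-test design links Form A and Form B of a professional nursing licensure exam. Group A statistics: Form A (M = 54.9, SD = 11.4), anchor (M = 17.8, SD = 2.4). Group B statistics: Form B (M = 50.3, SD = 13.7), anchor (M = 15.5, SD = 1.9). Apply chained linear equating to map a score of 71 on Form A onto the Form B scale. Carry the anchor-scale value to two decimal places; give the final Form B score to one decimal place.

91.3

Form A → anchor (Group A): v = (2.4/11.4)(71 − 54.9) + 17.8 = 21.19
anchor → Form B (Group B): y = (13.7/1.9)(21.19 − 15.5) + 50.3 = 91.3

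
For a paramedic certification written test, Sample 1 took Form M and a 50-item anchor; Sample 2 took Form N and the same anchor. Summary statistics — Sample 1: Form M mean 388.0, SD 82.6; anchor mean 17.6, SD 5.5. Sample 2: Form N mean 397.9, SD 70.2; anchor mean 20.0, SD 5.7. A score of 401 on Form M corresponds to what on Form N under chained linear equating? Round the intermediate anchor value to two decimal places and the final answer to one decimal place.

Form M → anchor (Sample 1): v = (5.5/82.6)(401 − 388.0) + 17.6 = 18.47
anchor → Form N (Sample 2): y = (70.2/5.7)(18.47 − 20.0) + 397.9 = 379.1

379.1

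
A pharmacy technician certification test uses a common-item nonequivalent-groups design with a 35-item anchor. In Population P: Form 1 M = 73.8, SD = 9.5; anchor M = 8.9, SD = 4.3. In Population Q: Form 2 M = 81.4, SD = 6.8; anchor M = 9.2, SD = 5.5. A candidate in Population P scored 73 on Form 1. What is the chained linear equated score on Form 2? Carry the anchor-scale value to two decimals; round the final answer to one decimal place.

80.6

Form 1 → anchor (Population P): v = (4.3/9.5)(73 − 73.8) + 8.9 = 8.54
anchor → Form 2 (Population Q): y = (6.8/5.5)(8.54 − 9.2) + 81.4 = 80.6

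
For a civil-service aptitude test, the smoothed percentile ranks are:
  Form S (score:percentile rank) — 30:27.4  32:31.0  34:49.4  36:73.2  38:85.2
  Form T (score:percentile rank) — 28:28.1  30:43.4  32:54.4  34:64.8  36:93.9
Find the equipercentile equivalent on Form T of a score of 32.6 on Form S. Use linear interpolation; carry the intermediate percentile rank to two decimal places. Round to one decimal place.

29.1

PR of 32.6 on Form S: 31.0 + (32.6 − 32)/(34 − 32) × (49.4 − 31.0) = 36.52
On Form T, PR 36.52 falls between score 28 (PR 28.1) and 30 (PR 43.4).
Interpolate: 28 + (36.52 − 28.1)/(43.4 − 28.1) × (30 − 28) = 29.1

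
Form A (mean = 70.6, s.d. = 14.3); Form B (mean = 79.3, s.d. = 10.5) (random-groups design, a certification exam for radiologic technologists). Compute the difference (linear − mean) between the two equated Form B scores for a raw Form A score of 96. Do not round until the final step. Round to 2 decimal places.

-6.75

Mean-equated: 96 + (79.3 − 70.6) = 104.70
Linear-equated: (10.5/14.3)(96 − 70.6) + 79.3 = 97.950
Difference = 97.950 − 104.70 = -6.75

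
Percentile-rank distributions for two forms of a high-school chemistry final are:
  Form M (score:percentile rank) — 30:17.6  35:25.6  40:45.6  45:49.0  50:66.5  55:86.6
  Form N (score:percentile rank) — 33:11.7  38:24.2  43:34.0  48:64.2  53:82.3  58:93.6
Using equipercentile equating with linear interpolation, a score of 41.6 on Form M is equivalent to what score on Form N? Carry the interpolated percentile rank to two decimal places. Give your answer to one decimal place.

45.1

PR of 41.6 on Form M: 45.6 + (41.6 − 40)/(45 − 40) × (49.0 − 45.6) = 46.69
On Form N, PR 46.69 falls between score 43 (PR 34.0) and 48 (PR 64.2).
Interpolate: 43 + (46.69 − 34.0)/(64.2 − 34.0) × (48 − 43) = 45.1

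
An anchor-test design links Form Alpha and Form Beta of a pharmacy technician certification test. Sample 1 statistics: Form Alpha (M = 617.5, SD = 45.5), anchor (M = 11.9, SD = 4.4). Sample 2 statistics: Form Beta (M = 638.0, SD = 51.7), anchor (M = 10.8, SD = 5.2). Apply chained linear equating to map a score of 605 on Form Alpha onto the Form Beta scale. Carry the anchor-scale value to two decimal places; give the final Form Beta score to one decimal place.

636.9

Form Alpha → anchor (Sample 1): v = (4.4/45.5)(605 − 617.5) + 11.9 = 10.69
anchor → Form Beta (Sample 2): y = (51.7/5.2)(10.69 − 10.8) + 638.0 = 636.9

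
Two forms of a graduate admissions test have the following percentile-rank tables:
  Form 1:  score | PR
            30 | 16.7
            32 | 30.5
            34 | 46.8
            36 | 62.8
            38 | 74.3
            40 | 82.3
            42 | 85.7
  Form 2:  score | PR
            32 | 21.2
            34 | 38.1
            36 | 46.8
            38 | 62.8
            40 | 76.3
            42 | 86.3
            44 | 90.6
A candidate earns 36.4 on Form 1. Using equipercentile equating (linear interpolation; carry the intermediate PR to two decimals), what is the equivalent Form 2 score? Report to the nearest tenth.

38.3

PR of 36.4 on Form 1: 62.8 + (36.4 − 36)/(38 − 36) × (74.3 − 62.8) = 65.10
On Form 2, PR 65.10 falls between score 38 (PR 62.8) and 40 (PR 76.3).
Interpolate: 38 + (65.10 − 62.8)/(76.3 − 62.8) × (40 − 38) = 38.3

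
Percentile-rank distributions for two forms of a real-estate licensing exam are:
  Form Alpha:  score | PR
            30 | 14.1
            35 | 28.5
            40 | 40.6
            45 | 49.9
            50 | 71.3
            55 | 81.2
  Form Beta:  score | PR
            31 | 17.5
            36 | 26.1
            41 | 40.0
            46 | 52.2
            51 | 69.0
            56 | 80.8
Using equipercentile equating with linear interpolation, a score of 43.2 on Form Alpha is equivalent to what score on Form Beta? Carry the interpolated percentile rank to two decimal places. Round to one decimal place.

PR of 43.2 on Form Alpha: 40.6 + (43.2 − 40)/(45 − 40) × (49.9 − 40.6) = 46.55
On Form Beta, PR 46.55 falls between score 41 (PR 40.0) and 46 (PR 52.2).
Interpolate: 41 + (46.55 − 40.0)/(52.2 − 40.0) × (46 − 41) = 43.7

43.7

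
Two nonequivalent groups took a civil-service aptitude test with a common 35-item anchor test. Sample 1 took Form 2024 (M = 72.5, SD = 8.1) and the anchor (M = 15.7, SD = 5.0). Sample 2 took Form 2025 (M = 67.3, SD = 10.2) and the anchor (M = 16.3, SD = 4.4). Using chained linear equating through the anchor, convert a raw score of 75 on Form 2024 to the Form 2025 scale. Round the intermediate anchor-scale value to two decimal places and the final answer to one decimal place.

Form 2024 → anchor (Sample 1): v = (5.0/8.1)(75 − 72.5) + 15.7 = 17.24
anchor → Form 2025 (Sample 2): y = (10.2/4.4)(17.24 − 16.3) + 67.3 = 69.5

69.5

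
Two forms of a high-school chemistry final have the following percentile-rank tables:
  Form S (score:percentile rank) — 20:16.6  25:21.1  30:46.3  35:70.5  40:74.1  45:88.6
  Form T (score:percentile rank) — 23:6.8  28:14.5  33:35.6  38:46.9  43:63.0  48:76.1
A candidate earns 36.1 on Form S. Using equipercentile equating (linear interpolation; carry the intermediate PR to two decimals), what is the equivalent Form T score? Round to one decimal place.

46.2

PR of 36.1 on Form S: 70.5 + (36.1 − 35)/(40 − 35) × (74.1 − 70.5) = 71.29
On Form T, PR 71.29 falls between score 43 (PR 63.0) and 48 (PR 76.1).
Interpolate: 43 + (71.29 − 63.0)/(76.1 − 63.0) × (48 − 43) = 46.2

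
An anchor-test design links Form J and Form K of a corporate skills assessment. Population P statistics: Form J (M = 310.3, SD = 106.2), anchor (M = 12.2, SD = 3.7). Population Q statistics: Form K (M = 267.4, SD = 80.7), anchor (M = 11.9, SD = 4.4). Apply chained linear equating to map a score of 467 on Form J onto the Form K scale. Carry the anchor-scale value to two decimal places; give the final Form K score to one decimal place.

Form J → anchor (Population P): v = (3.7/106.2)(467 − 310.3) + 12.2 = 17.66
anchor → Form K (Population Q): y = (80.7/4.4)(17.66 − 11.9) + 267.4 = 373.0

373.0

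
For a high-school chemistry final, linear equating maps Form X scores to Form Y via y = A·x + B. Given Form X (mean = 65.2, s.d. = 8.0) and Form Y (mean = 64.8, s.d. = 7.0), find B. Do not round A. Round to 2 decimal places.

7.75

A = SD_Y / SD_X = 7.0 / 8.0 = 0.875000
B = M_Y − A·M_X = 64.8 − 0.875000 × 65.2 = 7.75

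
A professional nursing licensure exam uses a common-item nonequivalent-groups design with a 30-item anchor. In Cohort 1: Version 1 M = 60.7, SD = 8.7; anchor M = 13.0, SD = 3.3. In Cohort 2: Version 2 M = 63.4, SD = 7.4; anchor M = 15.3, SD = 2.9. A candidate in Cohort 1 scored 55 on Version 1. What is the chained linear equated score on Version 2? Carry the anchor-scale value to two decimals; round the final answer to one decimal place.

52.0

Version 1 → anchor (Cohort 1): v = (3.3/8.7)(55 − 60.7) + 13.0 = 10.84
anchor → Version 2 (Cohort 2): y = (7.4/2.9)(10.84 − 15.3) + 63.4 = 52.0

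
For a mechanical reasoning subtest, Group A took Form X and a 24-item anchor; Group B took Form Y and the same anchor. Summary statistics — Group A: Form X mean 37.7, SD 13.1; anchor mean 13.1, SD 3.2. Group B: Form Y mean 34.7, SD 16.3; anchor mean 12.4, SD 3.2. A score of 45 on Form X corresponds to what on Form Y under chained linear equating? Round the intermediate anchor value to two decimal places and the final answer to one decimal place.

Form X → anchor (Group A): v = (3.2/13.1)(45 − 37.7) + 13.1 = 14.88
anchor → Form Y (Group B): y = (16.3/3.2)(14.88 − 12.4) + 34.7 = 47.3

47.3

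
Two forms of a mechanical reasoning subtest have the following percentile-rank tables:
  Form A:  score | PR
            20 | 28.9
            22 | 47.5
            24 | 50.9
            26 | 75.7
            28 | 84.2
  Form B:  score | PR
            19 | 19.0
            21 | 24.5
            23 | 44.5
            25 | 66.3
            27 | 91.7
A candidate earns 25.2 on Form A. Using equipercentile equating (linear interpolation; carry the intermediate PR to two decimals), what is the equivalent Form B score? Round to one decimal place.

PR of 25.2 on Form A: 50.9 + (25.2 − 24)/(26 − 24) × (75.7 − 50.9) = 65.78
On Form B, PR 65.78 falls between score 23 (PR 44.5) and 25 (PR 66.3).
Interpolate: 23 + (65.78 − 44.5)/(66.3 − 44.5) × (25 − 23) = 25.0

25.0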